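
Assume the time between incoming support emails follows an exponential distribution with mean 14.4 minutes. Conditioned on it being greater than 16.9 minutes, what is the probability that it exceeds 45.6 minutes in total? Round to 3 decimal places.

0.136

The rate is λ = 1/14.4 = 0.0694444 per minute.
The exponential is memoryless, so the remaining time is again Exp(λ): the condition X > 16.9 is irrelevant.
P(X > 28.7) = e^(−1.9931) ≈ 0.136.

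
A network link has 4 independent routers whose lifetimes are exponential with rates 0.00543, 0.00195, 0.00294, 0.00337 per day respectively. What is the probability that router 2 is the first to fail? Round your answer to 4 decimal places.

The time to first failure is exponential with rate Σλ = 0.00543 + 0.00195 + 0.00294 + 0.00337 = 0.01369.
P(router 2 first) = λ_2/Σλ = 0.00195/0.01369 ≈ 0.1424.

0.1424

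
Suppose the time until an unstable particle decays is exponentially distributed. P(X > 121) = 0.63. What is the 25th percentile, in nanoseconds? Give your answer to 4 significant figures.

75.34

e^(−λ·121) = 0.63 ⇒ λ = −ln(0.63)/121 = 0.00381847.
25th percentile: 1 − e^(−λt) = 0.25, t = −ln(0.75)/λ = 75.3395 nanoseconds.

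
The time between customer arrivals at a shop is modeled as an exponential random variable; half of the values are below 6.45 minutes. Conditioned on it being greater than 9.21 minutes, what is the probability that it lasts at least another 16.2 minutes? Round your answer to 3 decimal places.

0.175

For an exponential, median = ln(2)/λ, so λ = ln 2 / 6.45 = 0.107465 per minute.
The exponential is memoryless, so the remaining time is again Exp(λ): the condition X > 9.21 is irrelevant.
P(X > 16.2) = e^(−1.7409) ≈ 0.175.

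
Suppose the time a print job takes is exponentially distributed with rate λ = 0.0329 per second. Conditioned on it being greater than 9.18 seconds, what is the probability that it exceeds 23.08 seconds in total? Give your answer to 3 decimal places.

0.633

P(X > s+t | X > s) = e^(−λ(s+t))/e^(−λs) = e^(−λt), independent of s = 9.18.
P(X > 13.9) = e^(−0.45731) ≈ 0.633.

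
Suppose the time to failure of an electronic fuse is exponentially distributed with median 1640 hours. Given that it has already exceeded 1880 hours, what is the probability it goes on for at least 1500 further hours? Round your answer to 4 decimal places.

0.5305

For an exponential, median = ln(2)/λ, so λ = ln 2 / 1640 = 0.000422651 per hour.
The exponential is memoryless, so the remaining time is again Exp(λ): the condition X > 1880 is irrelevant.
P(X > 1500) = e^(−0.63398) ≈ 0.5305.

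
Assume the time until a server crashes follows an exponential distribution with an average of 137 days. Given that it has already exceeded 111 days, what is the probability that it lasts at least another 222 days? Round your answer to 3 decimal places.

0.198

The rate is λ = 1/137 = 0.00729927 per day.
The exponential is memoryless, so the remaining time is again Exp(λ): the condition X > 111 is irrelevant.
P(X > 222) = e^(−1.6204) ≈ 0.198.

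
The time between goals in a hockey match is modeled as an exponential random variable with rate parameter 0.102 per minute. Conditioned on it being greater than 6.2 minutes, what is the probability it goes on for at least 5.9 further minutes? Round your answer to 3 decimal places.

0.548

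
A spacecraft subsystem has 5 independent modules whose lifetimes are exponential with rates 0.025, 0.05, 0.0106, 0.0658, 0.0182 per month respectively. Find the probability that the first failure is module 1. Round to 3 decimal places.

0.147

The time to first failure is exponential with rate Σλ = 0.025 + 0.05 + 0.0106 + 0.0658 + 0.0182 = 0.1696.
P(module 1 first) = λ_1/Σλ = 0.025/0.1696 ≈ 0.147.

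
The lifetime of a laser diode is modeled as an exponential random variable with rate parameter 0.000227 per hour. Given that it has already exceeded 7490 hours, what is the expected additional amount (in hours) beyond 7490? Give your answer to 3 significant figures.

By memorylessness, the remaining amount past any threshold is again Exp(λ) with mean 1/λ = 4405.29 hours.

4410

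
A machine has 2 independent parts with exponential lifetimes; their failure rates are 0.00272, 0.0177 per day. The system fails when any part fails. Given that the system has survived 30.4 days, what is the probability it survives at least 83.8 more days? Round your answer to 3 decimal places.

Time to first failure ~ Exp(Σλ) with Σλ = 0.02042.
By memorylessness, P(T > 30.4+83.8 | T > 30.4) = P(T > 83.8) = e^(−0.02042·83.8) ≈ 0.181.

0.181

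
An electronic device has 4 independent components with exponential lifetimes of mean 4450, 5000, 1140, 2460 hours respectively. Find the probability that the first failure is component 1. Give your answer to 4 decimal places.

Rates: λ_i = 1/mean_i → 0.000224719, 0.0002, 0.000877193, 0.000406504; Σλ = 0.00170842.
P(component 1 first) = λ_1/Σλ = 0.000224719/0.00170842 ≈ 0.1315.

0.1315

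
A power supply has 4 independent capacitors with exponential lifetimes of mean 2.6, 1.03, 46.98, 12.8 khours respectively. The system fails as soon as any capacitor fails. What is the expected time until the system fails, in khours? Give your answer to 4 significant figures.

The first failure time is exponential with rate Σλ_i = 1/2.6 + 1/1.03 + 1/46.98 + 1/12.8 = 1.4549 per khour.
E[min] = 1/Σλ = 1/1.4549 = 0.687333 khours.

0.6873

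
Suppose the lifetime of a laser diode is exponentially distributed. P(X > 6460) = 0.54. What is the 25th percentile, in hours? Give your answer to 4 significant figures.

3016

e^(−λ·6460) = 0.54 ⇒ λ = −ln(0.54)/6460 = 0.0000953849.
25th percentile: 1 − e^(−λt) = 0.25, t = −ln(0.75)/λ = 3016.01 hours.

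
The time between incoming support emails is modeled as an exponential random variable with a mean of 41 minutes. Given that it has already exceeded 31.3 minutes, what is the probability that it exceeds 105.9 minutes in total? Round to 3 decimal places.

The rate is λ = 1/41 = 0.0243902 per minute.
The exponential is memoryless, so the remaining time is again Exp(λ): the condition X > 31.3 is irrelevant.
P(X > 74.6) = e^(−1.8195) ≈ 0.162.

0.162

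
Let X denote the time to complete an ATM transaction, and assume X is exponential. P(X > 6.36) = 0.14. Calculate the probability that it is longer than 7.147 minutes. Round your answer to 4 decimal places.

0.1098

e^(−λ·6.36) = 0.14 ⇒ λ = −ln(0.14)/6.36 = 0.309137.
P(X > 7.147) = e^(−0.309137·7.147) = e^(−2.2094) ≈ 0.1098.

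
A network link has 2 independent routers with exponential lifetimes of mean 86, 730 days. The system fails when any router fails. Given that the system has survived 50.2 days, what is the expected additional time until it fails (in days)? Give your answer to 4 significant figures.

76.94

First-failure rate Σλ = 1/86 + 1/730 = 0.0129978.
By memorylessness the expected residual is 1/Σλ = 76.9363 days, regardless of the 50.2 already elapsed.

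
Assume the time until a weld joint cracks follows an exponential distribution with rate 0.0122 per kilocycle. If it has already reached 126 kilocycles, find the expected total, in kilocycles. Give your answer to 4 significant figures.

208.0

By memorylessness, E[X | X > 126] = 126 + 1/λ = 126 + 81.9672 = 207.967 kilocycles.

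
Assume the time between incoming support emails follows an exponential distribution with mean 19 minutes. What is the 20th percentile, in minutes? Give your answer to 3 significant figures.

4.24

The rate is λ = 1/19 = 0.0526316 per minute.
Set 1 − e^(−λt) = 0.2, so t = −ln(0.8)/λ = 0.22314/0.0526316 ≈ 4.23973 minutes.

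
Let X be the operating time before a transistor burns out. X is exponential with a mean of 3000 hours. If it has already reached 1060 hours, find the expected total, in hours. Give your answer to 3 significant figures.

4060

The rate is λ = 1/3000 = 0.000333333 per hour.
By memorylessness, E[X | X > 1060] = 1060 + 1/λ = 1060 + 3000 = 4060 hours.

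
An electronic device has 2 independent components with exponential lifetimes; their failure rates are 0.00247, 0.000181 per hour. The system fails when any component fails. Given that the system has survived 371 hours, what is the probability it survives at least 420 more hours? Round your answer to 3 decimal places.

Time to first failure ~ Exp(Σλ) with Σλ = 0.002651.
By memorylessness, P(T > 371+420 | T > 371) = P(T > 420) = e^(−0.002651·420) ≈ 0.328.

0.328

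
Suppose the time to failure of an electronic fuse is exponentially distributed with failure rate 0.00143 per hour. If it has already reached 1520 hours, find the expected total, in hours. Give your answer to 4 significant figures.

By memorylessness, E[X | X > 1520] = 1520 + 1/λ = 1520 + 699.301 = 2219.3 hours.

2219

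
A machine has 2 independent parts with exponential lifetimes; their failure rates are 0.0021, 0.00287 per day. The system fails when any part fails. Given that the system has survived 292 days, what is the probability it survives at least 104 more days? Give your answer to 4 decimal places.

0.5964

Time to first failure ~ Exp(Σλ) with Σλ = 0.00497.
By memorylessness, P(T > 292+104 | T > 292) = P(T > 104) = e^(−0.00497·104) ≈ 0.5964.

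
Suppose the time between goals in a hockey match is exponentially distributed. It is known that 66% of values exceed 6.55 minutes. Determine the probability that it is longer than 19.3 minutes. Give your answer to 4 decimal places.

0.2940

e^(−λ·6.55) = 0.66 ⇒ λ = −ln(0.66)/6.55 = 0.0634375.
P(X > 19.3) = e^(−0.0634375·19.3) = e^(−1.2243) ≈ 0.2940.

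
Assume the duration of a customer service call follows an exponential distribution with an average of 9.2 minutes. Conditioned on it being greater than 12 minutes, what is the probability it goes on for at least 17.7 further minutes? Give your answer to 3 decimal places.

0.146

The rate is λ = 1/9.2 = 0.108696 per minute.
The exponential is memoryless, so the remaining time is again Exp(λ): the condition X > 12 is irrelevant.
P(X > 17.7) = e^(−1.9239) ≈ 0.146.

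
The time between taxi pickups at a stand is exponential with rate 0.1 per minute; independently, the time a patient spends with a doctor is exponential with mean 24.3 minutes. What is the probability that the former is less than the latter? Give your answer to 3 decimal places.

0.708

λ_1 = 0.1, λ_2 = 1/24.3 = 0.0411523.
For independent exponentials, P(the former < the latter) = λ_1/(λ_1+λ_2) = 0.1/0.141152 ≈ 0.708.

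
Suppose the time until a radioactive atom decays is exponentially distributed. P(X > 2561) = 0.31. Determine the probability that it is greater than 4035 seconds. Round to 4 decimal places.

e^(−λ·2561) = 0.31 ⇒ λ = −ln(0.31)/2561 = 0.000457315.
P(X > 4035) = e^(−0.000457315·4035) = e^(−1.8453) ≈ 0.1580.

0.1580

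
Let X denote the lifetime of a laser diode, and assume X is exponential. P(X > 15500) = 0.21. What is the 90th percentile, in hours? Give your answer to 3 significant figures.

22900

e^(−λ·15500) = 0.21 ⇒ λ = −ln(0.21)/15500 = 0.000100687.
90th percentile: 1 − e^(−λt) = 0.9, t = −ln(0.1)/λ = 22868.8 hours.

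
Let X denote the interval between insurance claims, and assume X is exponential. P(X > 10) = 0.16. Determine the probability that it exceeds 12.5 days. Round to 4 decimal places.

0.1012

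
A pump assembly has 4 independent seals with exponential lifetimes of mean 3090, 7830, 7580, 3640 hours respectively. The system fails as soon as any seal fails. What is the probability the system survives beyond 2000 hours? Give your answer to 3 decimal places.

0.180

The first failure time is exponential with rate Σλ_i = 1/3090 + 1/7830 + 1/7580 + 1/3640 = 0.00085799 per hour.
P(min > 2000) = e^(−0.00085799·2000) = e^(−1.716) ≈ 0.180.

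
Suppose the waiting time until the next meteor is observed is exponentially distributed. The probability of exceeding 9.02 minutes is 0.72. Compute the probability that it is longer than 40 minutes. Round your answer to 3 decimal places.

0.233

e^(−λ·9.02) = 0.72 ⇒ λ = −ln(0.72)/9.02 = 0.0364195.
P(X > 40) = e^(−0.0364195·40) = e^(−1.4568) ≈ 0.233.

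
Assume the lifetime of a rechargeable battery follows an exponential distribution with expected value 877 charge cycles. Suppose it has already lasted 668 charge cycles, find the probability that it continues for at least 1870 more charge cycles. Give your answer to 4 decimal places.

0.1186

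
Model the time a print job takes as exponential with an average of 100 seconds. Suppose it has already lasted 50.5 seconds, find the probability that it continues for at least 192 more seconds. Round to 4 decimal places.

0.1466

The rate is λ = 1/100 = 0.01 per second.
P(X > s+t | X > s) = e^(−λ(s+t))/e^(−λs) = e^(−λt), independent of s = 50.5.
P(X > 192) = e^(−1.92) ≈ 0.1466.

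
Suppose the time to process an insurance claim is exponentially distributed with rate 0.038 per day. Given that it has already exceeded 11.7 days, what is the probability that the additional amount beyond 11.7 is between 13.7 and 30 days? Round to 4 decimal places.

Memoryless: the residual past 11.7 is again Exp(λ).
P(13.7 < residual < 30) = e^(−λ·13.7) − e^(−λ·30) = 0.59416 − 0.31982 ≈ 0.2743.

0.2743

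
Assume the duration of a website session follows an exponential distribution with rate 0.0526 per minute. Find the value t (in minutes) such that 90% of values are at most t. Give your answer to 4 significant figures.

43.78

Set 1 − e^(−λt) = 0.9, so t = −ln(0.1)/λ = 2.3026/0.0526 ≈ 43.7754 minutes.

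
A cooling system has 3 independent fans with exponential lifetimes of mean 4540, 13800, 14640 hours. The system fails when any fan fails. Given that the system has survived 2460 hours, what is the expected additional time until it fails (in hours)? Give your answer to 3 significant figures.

2770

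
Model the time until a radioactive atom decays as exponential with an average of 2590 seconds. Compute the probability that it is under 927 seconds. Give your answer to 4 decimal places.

0.3009

The rate is λ = 1/2590 = 0.0003861 per second.
P(X ≤ 927) = 1 − e^(−λ·927) = 1 − e^(−0.35792) ≈ 0.3009.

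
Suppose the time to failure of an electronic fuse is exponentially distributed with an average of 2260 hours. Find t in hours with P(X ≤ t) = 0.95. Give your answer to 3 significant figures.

6770

The rate is λ = 1/2260 = 0.000442478 per hour.
Set 1 − e^(−λt) = 0.95, so t = −ln(0.05)/λ = 2.9957/0.000442478 ≈ 6770.35 hours.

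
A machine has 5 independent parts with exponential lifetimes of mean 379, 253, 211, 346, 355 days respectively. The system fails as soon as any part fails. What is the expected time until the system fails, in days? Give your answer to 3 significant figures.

The first failure time is exponential with rate Σλ_i = 1/379 + 1/253 + 1/211 + 1/346 + 1/355 = 0.0170375 per day.
E[min] = 1/Σλ = 1/0.0170375 = 58.694 days.

58.7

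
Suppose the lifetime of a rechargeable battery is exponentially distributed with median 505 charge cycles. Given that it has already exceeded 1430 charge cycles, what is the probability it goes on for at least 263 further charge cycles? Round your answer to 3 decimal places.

For an exponential, median = ln(2)/λ, so λ = ln 2 / 505 = 0.00137257 per charge cycle.
By the memoryless property, P(X > 1430+263 | X > 1430) = P(X > 263).
P(X > 263) = e^(−0.36099) ≈ 0.697.

0.697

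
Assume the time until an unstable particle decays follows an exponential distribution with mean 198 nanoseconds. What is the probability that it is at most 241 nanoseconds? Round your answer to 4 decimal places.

0.7039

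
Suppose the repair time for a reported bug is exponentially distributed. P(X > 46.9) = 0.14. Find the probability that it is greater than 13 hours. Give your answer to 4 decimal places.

e^(−λ·46.9) = 0.14 ⇒ λ = −ln(0.14)/46.9 = 0.0419214.
P(X > 13) = e^(−0.0419214·13) = e^(−0.54498) ≈ 0.5799.

0.5799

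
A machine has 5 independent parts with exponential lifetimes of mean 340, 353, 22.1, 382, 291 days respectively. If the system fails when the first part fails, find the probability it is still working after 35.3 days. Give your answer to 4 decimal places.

0.1333

The first failure time is exponential with rate Σλ_i = 1/340 + 1/353 + 1/22.1 + 1/382 + 1/291 = 0.0570771 per day.
P(min > 35.3) = e^(−0.0570771·35.3) = e^(−2.0148) ≈ 0.1333.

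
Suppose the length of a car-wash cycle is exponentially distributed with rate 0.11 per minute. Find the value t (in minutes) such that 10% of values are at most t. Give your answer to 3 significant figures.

Set 1 − e^(−λt) = 0.1, so t = −ln(0.9)/λ = 0.10536/0.11 ≈ 0.957823 minutes.

0.958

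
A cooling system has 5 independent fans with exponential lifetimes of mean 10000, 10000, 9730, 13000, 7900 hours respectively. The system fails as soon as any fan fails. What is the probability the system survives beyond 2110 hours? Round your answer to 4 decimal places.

0.3436

The first failure time is exponential with rate Σλ_i = 1/10000 + 1/10000 + 1/9730 + 1/13000 + 1/7900 = 0.00050628 per hour.
P(min > 2110) = e^(−0.00050628·2110) = e^(−1.0683) ≈ 0.3436.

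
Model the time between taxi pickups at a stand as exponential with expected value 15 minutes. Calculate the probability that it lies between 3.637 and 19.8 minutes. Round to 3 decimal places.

0.518

The rate is λ = 1/15 = 0.0666667 per minute.
P(3.637 < X < 19.8) = e^(−λ·3.637) − e^(−λ·19.8) = 0.78469 − 0.26714 ≈ 0.518.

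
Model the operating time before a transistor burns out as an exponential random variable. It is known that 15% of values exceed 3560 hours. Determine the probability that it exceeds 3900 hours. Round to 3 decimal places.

0.125

e^(−λ·3560) = 0.15 ⇒ λ = −ln(0.15)/3560 = 0.000532899.
P(X > 3900) = e^(−0.000532899·3900) = e^(−2.0783) ≈ 0.125.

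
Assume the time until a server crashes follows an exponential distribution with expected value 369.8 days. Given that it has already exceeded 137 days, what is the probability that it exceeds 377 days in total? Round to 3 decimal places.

The rate is λ = 1/369.8 = 0.00270416 per day.
P(X > s+t | X > s) = e^(−λ(s+t))/e^(−λs) = e^(−λt), independent of s = 137.
P(X > 240) = e^(−0.649) ≈ 0.523.

0.523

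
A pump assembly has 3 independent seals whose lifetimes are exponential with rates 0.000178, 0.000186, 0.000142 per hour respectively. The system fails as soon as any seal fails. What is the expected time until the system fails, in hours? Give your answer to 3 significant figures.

The time to first failure is exponential with rate Σλ = 0.000178 + 0.000186 + 0.000142 = 0.000506.
E[min] = 1/Σλ = 1/0.000506 = 1976.28 hours.

1980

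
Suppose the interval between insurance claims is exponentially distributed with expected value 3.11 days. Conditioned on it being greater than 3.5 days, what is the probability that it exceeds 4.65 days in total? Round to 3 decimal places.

0.691

The rate is λ = 1/3.11 = 0.321543 per day.
P(X > s+t | X > s) = e^(−λ(s+t))/e^(−λs) = e^(−λt), independent of s = 3.5.
P(X > 1.15) = e^(−0.36977) ≈ 0.691.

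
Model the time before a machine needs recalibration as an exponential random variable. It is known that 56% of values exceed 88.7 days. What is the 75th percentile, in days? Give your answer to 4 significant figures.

e^(−λ·88.7) = 0.56 ⇒ λ = −ln(0.56)/88.7 = 0.00653685.
75th percentile: 1 − e^(−λt) = 0.75, t = −ln(0.25)/λ = 212.074 days.

212.1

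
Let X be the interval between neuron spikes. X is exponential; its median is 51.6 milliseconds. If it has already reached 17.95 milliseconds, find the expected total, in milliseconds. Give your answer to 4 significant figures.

For an exponential, median = ln(2)/λ, so λ = ln 2 / 51.6 = 0.0134331 per millisecond.
By memorylessness, E[X | X > 17.95] = 17.95 + 1/λ = 17.95 + 74.4431 = 92.3931 milliseconds.

92.39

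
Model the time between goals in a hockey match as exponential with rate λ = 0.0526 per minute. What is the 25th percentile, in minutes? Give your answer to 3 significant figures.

5.47

Set 1 − e^(−λt) = 0.25, so t = −ln(0.75)/λ = 0.28768/0.0526 ≈ 5.46924 minutes.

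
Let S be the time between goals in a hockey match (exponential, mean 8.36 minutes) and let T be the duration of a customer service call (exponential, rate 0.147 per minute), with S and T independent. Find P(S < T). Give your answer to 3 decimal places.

0.449

λ_1 = 1/8.36 = 0.119617, λ_2 = 0.147.
For independent exponentials, P(S < T) = λ_1/(λ_1+λ_2) = 0.119617/0.266617 ≈ 0.449.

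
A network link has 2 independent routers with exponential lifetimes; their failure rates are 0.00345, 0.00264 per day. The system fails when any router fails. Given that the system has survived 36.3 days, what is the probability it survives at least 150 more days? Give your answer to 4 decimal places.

0.4011

Time to first failure ~ Exp(Σλ) with Σλ = 0.00609.
By memorylessness, P(T > 36.3+150 | T > 36.3) = P(T > 150) = e^(−0.00609·150) ≈ 0.4011.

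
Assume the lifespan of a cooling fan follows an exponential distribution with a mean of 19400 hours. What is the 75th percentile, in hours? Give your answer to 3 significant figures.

The rate is λ = 1/19400 = 0.0000515464 per hour.
Set 1 − e^(−λt) = 0.75, so t = −ln(0.25)/λ = 1.3863/0.0000515464 ≈ 26894.1 hours.

26900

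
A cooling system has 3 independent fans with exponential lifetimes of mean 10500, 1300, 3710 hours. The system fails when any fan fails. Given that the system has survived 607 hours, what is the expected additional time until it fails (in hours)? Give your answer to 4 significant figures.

First-failure rate Σλ = 1/10500 + 1/1300 + 1/3710 = 0.00113401.
By memorylessness the expected residual is 1/Σλ = 881.826 hours, regardless of the 607 already elapsed.

881.8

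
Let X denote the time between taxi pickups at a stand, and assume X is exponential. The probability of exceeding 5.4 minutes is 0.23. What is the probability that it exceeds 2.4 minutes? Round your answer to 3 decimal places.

e^(−λ·5.4) = 0.23 ⇒ λ = −ln(0.23)/5.4 = 0.272162.
P(X > 2.4) = e^(−0.272162·2.4) = e^(−0.65319) ≈ 0.520.

0.520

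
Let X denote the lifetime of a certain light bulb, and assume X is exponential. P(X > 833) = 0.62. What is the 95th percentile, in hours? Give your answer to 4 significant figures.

e^(−λ·833) = 0.62 ⇒ λ = −ln(0.62)/833 = 0.000573873.
95th percentile: 1 − e^(−λt) = 0.95, t = −ln(0.05)/λ = 5220.21 hours.

5220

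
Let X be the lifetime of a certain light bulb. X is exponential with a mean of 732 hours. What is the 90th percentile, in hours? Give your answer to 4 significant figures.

1685

The rate is λ = 1/732 = 0.00136612 per hour.
Set 1 − e^(−λt) = 0.9, so t = −ln(0.1)/λ = 2.3026/0.00136612 ≈ 1685.49 hours.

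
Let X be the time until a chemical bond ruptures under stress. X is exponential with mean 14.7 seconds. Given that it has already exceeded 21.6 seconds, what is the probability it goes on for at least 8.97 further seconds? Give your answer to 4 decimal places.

0.5432

The rate is λ = 1/14.7 = 0.0680272 per second.
By the memoryless property, P(X > 21.6+8.97 | X > 21.6) = P(X > 8.97).
P(X > 8.97) = e^(−0.6102) ≈ 0.5432.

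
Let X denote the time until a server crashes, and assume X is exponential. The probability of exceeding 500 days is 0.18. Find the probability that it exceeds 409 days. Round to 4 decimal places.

0.2459

e^(−λ·500) = 0.18 ⇒ λ = −ln(0.18)/500 = 0.0034296.
P(X > 409) = e^(−0.0034296·409) = e^(−1.4027) ≈ 0.2459.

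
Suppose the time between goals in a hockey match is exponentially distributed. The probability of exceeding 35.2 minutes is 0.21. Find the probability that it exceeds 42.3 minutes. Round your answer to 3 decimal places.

e^(−λ·35.2) = 0.21 ⇒ λ = −ln(0.21)/35.2 = 0.0443366.
P(X > 42.3) = e^(−0.0443366·42.3) = e^(−1.8754) ≈ 0.153.

0.153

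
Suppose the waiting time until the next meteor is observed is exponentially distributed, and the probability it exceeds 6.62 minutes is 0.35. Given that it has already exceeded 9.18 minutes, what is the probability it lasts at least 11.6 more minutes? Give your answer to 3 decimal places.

0.159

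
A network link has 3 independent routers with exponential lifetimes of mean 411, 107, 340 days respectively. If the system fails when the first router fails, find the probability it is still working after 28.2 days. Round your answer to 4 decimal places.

0.6603

The first failure time is exponential with rate Σλ_i = 1/411 + 1/107 + 1/340 = 0.0147201 per day.
P(min > 28.2) = e^(−0.0147201·28.2) = e^(−0.41511) ≈ 0.6603.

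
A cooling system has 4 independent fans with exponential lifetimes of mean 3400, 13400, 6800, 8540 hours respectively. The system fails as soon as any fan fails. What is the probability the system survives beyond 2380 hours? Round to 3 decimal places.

0.222

The first failure time is exponential with rate Σλ_i = 1/3400 + 1/13400 + 1/6800 + 1/8540 = 0.000632899 per hour.
P(min > 2380) = e^(−0.000632899·2380) = e^(−1.5063) ≈ 0.222.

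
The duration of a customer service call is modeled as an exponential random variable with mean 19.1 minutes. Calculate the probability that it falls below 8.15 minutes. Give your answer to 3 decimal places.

0.347

The rate is λ = 1/19.1 = 0.052356 per minute.
P(X ≤ 8.15) = 1 − e^(−λ·8.15) = 1 − e^(−0.4267) ≈ 0.347.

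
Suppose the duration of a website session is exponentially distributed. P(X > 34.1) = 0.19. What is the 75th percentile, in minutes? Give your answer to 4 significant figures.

28.46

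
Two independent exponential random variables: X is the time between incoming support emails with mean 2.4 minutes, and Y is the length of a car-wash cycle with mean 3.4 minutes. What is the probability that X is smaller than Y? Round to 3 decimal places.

λ_1 = 1/2.4 = 0.416667, λ_2 = 1/3.4 = 0.294118.
For independent exponentials, P(X < Y) = λ_1/(λ_1+λ_2) = 0.416667/0.710784 ≈ 0.586.

0.586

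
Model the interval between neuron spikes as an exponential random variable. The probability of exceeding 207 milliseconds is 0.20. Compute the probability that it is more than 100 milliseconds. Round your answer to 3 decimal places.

0.460

e^(−λ·207) = 0.20 ⇒ λ = −ln(0.20)/207 = 0.00777506.
P(X > 100) = e^(−0.00777506·100) = e^(−0.77751) ≈ 0.460.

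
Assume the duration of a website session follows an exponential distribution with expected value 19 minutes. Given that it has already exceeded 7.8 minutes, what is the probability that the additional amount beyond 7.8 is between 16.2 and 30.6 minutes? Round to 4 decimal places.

0.2265

The rate is λ = 1/19 = 0.0526316 per minute.
Memoryless: the residual past 7.8 is again Exp(λ).
P(16.2 < residual < 30.6) = e^(−λ·16.2) − e^(−λ·30.6) = 0.42629 − 0.19978 ≈ 0.2265.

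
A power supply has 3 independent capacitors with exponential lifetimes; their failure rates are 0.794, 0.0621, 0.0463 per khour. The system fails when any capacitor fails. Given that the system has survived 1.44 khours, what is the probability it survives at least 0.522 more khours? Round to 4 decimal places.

0.6243

Time to first failure ~ Exp(Σλ) with Σλ = 0.9024.
By memorylessness, P(T > 1.44+0.522 | T > 1.44) = P(T > 0.522) = e^(−0.9024·0.522) ≈ 0.6243.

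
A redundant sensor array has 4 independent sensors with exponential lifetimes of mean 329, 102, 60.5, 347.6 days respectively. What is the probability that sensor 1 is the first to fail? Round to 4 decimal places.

0.0943

Rates: λ_i = 1/mean_i → 0.00303951, 0.00980392, 0.0165289, 0.00287687; Σλ = 0.0322492.
P(sensor 1 first) = λ_1/Σλ = 0.00303951/0.0322492 ≈ 0.0943.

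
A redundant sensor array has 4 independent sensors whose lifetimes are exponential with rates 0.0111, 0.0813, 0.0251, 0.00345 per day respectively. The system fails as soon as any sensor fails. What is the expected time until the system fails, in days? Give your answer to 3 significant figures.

The time to first failure is exponential with rate Σλ = 0.0111 + 0.0813 + 0.0251 + 0.00345 = 0.12095.
E[min] = 1/Σλ = 1/0.12095 = 8.26788 days.

8.27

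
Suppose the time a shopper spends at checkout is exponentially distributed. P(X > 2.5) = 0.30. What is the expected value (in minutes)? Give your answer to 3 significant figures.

e^(−λ·2.5) = 0.30 ⇒ λ = −ln(0.30)/2.5 = 0.481589.
Mean = 1/λ = 2.07646 minutes.

2.08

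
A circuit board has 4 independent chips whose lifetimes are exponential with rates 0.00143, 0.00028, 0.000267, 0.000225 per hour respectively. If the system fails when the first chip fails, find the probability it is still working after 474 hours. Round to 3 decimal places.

0.352

The time to first failure is exponential with rate Σλ = 0.00143 + 0.00028 + 0.000267 + 0.000225 = 0.002202.
P(min > 474) = e^(−0.002202·474) = e^(−1.0437) ≈ 0.352.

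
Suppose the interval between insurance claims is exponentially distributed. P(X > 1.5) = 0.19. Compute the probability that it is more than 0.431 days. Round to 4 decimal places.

0.6205

e^(−λ·1.5) = 0.19 ⇒ λ = −ln(0.19)/1.5 = 1.10715.
P(X > 0.431) = e^(−1.10715·0.431) = e^(−0.47718) ≈ 0.6205.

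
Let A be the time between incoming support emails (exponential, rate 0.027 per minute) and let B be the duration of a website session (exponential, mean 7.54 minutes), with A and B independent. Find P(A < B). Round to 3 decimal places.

0.169

λ_1 = 0.027, λ_2 = 1/7.54 = 0.132626.
For independent exponentials, P(A < B) = λ_1/(λ_1+λ_2) = 0.027/0.159626 ≈ 0.169.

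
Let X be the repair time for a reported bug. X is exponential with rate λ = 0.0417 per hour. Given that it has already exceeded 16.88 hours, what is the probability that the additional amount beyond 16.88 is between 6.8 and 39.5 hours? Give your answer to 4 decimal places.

Memoryless: the residual past 16.88 is again Exp(λ).
P(6.8 < residual < 39.5) = e^(−λ·6.8) − e^(−λ·39.5) = 0.75310 − 0.19260 ≈ 0.5605.

0.5605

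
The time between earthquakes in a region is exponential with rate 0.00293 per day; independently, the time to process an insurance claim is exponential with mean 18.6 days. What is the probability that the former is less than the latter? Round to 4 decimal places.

λ_1 = 0.00293, λ_2 = 1/18.6 = 0.0537634.
For independent exponentials, P(the former < the latter) = λ_1/(λ_1+λ_2) = 0.00293/0.0566934 ≈ 0.0517.

0.0517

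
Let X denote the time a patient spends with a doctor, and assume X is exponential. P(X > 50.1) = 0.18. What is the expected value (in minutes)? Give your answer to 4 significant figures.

e^(−λ·50.1) = 0.18 ⇒ λ = −ln(0.18)/50.1 = 0.0342275.
Mean = 1/λ = 29.2163 minutes.

29.22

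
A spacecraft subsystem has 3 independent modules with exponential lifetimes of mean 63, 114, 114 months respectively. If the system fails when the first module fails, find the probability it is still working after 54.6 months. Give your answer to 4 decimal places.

The first failure time is exponential with rate Σλ_i = 1/63 + 1/114 + 1/114 = 0.0334169 per month.
P(min > 54.6) = e^(−0.0334169·54.6) = e^(−1.8246) ≈ 0.1613.

0.1613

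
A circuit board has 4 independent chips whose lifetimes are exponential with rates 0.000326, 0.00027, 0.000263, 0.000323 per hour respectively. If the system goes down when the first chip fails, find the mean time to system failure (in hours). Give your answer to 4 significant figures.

The time to first failure is exponential with rate Σλ = 0.000326 + 0.00027 + 0.000263 + 0.000323 = 0.001182.
E[min] = 1/Σλ = 1/0.001182 = 846.024 hours.

846.0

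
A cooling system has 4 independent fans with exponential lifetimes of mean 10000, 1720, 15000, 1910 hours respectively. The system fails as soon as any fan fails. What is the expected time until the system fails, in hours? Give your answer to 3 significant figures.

786

The first failure time is exponential with rate Σλ_i = 1/10000 + 1/1720 + 1/15000 + 1/1910 = 0.00127162 per hour.
E[min] = 1/Σλ = 1/0.00127162 = 786.397 hours.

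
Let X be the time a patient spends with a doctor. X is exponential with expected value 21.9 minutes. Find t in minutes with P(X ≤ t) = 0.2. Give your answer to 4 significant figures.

4.887

The rate is λ = 1/21.9 = 0.0456621 per minute.
Set 1 − e^(−λt) = 0.2, so t = −ln(0.8)/λ = 0.22314/0.0456621 ≈ 4.88684 minutes.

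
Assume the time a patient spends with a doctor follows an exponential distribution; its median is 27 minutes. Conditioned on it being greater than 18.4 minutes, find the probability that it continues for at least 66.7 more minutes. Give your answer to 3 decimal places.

0.180

For an exponential, median = ln(2)/λ, so λ = ln 2 / 27 = 0.0256721 per minute.
The exponential is memoryless, so the remaining time is again Exp(λ): the condition X > 18.4 is irrelevant.
P(X > 66.7) = e^(−1.7123) ≈ 0.180.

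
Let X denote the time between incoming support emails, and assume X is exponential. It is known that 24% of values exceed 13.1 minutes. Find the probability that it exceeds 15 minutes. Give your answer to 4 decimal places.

e^(−λ·13.1) = 0.24 ⇒ λ = −ln(0.24)/13.1 = 0.10894.
P(X > 15) = e^(−0.10894·15) = e^(−1.6341) ≈ 0.1951.

0.1951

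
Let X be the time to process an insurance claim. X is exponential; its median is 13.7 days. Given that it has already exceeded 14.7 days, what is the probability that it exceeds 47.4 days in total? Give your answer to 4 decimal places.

0.1912

For an exponential, median = ln(2)/λ, so λ = ln 2 / 13.7 = 0.0505947 per day.
P(X > s+t | X > s) = e^(−λ(s+t))/e^(−λs) = e^(−λt), independent of s = 14.7.
P(X > 32.7) = e^(−1.6544) ≈ 0.1912.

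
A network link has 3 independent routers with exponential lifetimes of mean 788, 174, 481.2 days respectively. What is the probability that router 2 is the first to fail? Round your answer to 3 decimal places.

0.632

Rates: λ_i = 1/mean_i → 0.00126904, 0.00574713, 0.00207814; Σλ = 0.0090943.
P(router 2 first) = λ_2/Σλ = 0.00574713/0.0090943 ≈ 0.632.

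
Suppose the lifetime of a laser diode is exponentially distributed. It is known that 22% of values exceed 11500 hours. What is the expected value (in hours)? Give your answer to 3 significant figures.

e^(−λ·11500) = 0.22 ⇒ λ = −ln(0.22)/11500 = 0.000131663.
Mean = 1/λ = 7595.13 hours.

7600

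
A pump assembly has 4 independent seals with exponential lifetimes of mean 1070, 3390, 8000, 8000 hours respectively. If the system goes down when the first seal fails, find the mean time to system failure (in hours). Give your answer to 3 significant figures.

The first failure time is exponential with rate Σλ_i = 1/1070 + 1/3390 + 1/8000 + 1/8000 = 0.00147956 per hour.
E[min] = 1/Σλ = 1/0.00147956 = 675.874 hours.

676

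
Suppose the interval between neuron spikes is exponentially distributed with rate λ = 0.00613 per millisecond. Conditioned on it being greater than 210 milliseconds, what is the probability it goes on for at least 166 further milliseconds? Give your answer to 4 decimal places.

0.3615

The exponential is memoryless, so the remaining time is again Exp(λ): the condition X > 210 is irrelevant.
P(X > 166) = e^(−1.0176) ≈ 0.3615.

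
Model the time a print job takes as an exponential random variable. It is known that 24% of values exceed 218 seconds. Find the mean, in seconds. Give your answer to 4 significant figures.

152.8

e^(−λ·218) = 0.24 ⇒ λ = −ln(0.24)/218 = 0.00654641.
Mean = 1/λ = 152.756 seconds.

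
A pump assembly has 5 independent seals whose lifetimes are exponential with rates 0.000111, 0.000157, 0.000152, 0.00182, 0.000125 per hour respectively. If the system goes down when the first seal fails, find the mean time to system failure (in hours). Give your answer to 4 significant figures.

422.8

The time to first failure is exponential with rate Σλ = 0.000111 + 0.000157 + 0.000152 + 0.00182 + 0.000125 = 0.002365.
E[min] = 1/Σλ = 1/0.002365 = 422.833 hours.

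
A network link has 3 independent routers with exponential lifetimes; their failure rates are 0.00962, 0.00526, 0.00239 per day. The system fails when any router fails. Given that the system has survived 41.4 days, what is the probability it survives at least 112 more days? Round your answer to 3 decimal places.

0.145

Time to first failure ~ Exp(Σλ) with Σλ = 0.01727.
By memorylessness, P(T > 41.4+112 | T > 41.4) = P(T > 112) = e^(−0.01727·112) ≈ 0.145.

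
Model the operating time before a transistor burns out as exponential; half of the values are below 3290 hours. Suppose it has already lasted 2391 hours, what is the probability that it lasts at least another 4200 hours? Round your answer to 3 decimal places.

For an exponential, median = ln(2)/λ, so λ = ln 2 / 3290 = 0.000210683 per hour.
The exponential is memoryless, so the remaining time is again Exp(λ): the condition X > 2391 is irrelevant.
P(X > 4200) = e^(−0.88487) ≈ 0.413.

0.413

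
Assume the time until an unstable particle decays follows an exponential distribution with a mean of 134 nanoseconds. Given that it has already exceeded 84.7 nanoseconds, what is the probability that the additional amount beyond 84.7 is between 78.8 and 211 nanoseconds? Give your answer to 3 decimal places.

0.348

The rate is λ = 1/134 = 0.00746269 per nanosecond.
Memoryless: the residual past 84.7 is again Exp(λ).
P(78.8 < residual < 211) = e^(−λ·78.8) − e^(−λ·211) = 0.55540 − 0.20708 ≈ 0.348.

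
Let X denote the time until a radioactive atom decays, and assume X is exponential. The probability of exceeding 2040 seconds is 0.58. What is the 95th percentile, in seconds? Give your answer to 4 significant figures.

e^(−λ·2040) = 0.58 ⇒ λ = −ln(0.58)/2040 = 0.000267023.
95th percentile: 1 − e^(−λt) = 0.95, t = −ln(0.05)/λ = 11219 seconds.

11220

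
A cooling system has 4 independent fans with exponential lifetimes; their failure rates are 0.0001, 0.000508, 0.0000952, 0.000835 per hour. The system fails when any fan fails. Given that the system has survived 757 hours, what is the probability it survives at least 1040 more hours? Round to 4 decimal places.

0.2020

Time to first failure ~ Exp(Σλ) with Σλ = 0.0015382.
By memorylessness, P(T > 757+1040 | T > 757) = P(T > 1040) = e^(−0.0015382·1040) ≈ 0.2020.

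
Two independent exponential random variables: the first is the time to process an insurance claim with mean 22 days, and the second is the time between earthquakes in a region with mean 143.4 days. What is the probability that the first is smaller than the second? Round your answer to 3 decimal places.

λ_1 = 1/22 = 0.0454545, λ_2 = 1/143.4 = 0.0069735.
For independent exponentials, P(the first < the second) = λ_1/(λ_1+λ_2) = 0.0454545/0.052428 ≈ 0.867.

0.867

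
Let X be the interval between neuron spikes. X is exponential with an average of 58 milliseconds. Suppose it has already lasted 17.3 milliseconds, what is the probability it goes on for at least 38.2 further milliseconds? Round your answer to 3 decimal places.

The rate is λ = 1/58 = 0.0172414 per millisecond.
P(X > s+t | X > s) = e^(−λ(s+t))/e^(−λs) = e^(−λt), independent of s = 17.3.
P(X > 38.2) = e^(−0.65862) ≈ 0.518.

0.518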